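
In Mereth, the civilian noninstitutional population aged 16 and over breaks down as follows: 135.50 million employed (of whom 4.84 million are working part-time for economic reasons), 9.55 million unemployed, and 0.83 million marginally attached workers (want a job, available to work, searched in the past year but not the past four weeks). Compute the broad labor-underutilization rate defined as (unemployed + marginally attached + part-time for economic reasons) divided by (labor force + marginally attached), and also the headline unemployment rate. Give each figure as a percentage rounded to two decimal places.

Labor force = 135.50 + 9.55 = 145.05 million.
Numerator = 9.55 + 0.83 + 4.84 = 15.22 million.
Denominator = 145.05 + 0.83 = 145.88 million.
Broad rate = 15.22 / 145.88 = 10.43%.
Headline unemployment rate = 9.55 / 145.05 = 6.58%.

Broad underutilization rate ≈ 10.43%; headline unemployment rate ≈ 6.58%.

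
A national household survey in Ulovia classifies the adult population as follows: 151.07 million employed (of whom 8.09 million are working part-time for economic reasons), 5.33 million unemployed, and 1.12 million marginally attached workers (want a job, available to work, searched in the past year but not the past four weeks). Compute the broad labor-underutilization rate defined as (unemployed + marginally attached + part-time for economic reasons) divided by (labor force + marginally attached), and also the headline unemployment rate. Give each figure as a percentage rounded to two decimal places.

Broad underutilization rate ≈ 9.23%; headline unemployment rate ≈ 3.41%.

Labor force = 151.07 + 5.33 = 156.40 million.
Numerator = 5.33 + 1.12 + 8.09 = 14.54 million.
Denominator = 156.40 + 1.12 = 157.52 million.
Broad rate = 14.54 / 157.52 = 9.23%.
Headline unemployment rate = 5.33 / 156.40 = 3.41%.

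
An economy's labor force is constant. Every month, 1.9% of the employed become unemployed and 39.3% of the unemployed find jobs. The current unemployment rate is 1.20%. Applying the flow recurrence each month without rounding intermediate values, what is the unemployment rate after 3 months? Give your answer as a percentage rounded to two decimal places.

Unemployment rate after three months ≈ 3.92%.

With a fixed labor force, u_{t+1} = u_t + s·(1−u_t) − f·u_t = u_t·(1−s−f) + s.
Here 1−s−f = 0.588 and s = 0.019.
u_1 = 0.012000 × 0.588 + 0.019 = 0.026056.
u_2 = 0.026056 × 0.588 + 0.019 = 0.034321.
u_3 = 0.034321 × 0.588 + 0.019 = 0.039181.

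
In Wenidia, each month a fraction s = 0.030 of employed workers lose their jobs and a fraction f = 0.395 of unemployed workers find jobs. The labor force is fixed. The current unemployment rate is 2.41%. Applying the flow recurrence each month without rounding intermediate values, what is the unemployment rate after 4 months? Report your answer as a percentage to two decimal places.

With a fixed labor force, u_{t+1} = u_t + s·(1−u_t) − f·u_t = u_t·(1−s−f) + s.
Here 1−s−f = 0.575 and s = 0.030.
u_1 = 0.024100 × 0.575 + 0.030 = 0.043857.
u_2 = 0.043857 × 0.575 + 0.030 = 0.055218.
u_3 = 0.055218 × 0.575 + 0.030 = 0.061750.
u_4 = 0.061750 × 0.575 + 0.030 = 0.065506.

Unemployment rate after four months ≈ 6.55%.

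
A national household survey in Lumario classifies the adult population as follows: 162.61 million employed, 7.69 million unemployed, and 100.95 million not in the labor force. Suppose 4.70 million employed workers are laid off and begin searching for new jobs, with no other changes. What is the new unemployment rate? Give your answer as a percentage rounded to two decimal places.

Initially, labor force = 162.61 + 7.69 = 170.30 million, so u = 7.69/170.30 = 4.52%.
After the change, employed falls and unemployed rises by 4.70; labor force unchanged → E = 157.91, U = 12.39, labor force = 170.30 million.
New unemployment rate = 12.39 / 170.30 = 7.28%.

New unemployment rate ≈ 7.28%.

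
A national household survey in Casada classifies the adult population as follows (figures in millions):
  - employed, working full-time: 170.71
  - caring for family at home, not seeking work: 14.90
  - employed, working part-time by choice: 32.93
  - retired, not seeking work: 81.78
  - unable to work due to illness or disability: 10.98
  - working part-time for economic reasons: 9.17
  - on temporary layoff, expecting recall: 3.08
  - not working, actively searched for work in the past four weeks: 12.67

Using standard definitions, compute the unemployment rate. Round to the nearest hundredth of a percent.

Employed = 170.71 + 32.93 + 9.17 = 212.81 million (anyone who worked, including part-time for economic reasons, counts as employed).
Unemployed = 3.08 + 12.67 = 15.75 million (jobless and actively searching, or on temporary layoff).
Labor force = 212.81 + 15.75 = 228.56 million.
Unemployment rate = 15.75 / 228.56 = 6.89%.

Unemployment rate ≈ 6.89%.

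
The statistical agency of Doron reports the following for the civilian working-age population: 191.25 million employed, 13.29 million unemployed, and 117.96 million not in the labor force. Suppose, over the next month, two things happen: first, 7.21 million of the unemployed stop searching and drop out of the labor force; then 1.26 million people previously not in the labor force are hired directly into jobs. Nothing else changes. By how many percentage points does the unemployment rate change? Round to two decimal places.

The unemployment rate changes by −3.44 percentage points.

Initially, labor force = 191.25 + 13.29 = 204.54 million, so u = 13.29/204.54 = 6.50%.
After the first change, unemployed and labor force both fall by 7.21 → E = 191.25, U = 6.08, labor force = 197.33 million.
After the second change, employed and labor force both rise by 1.26; unemployed unchanged → E = 192.51, U = 6.08, labor force = 198.59 million.
New unemployment rate = 6.08 / 198.59 = 3.06%.
Change = 3.06% − 6.50% = −3.44 percentage points.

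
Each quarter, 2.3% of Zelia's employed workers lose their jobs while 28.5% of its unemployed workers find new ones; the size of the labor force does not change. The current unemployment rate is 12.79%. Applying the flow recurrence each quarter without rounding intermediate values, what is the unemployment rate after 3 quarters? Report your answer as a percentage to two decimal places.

Unemployment rate after three quarters ≈ 9.23%.

With a fixed labor force, u_{t+1} = u_t + s·(1−u_t) − f·u_t = u_t·(1−s−f) + s.
Here 1−s−f = 0.692 and s = 0.023.
u_1 = 0.127900 × 0.692 + 0.023 = 0.111507.
u_2 = 0.111507 × 0.692 + 0.023 = 0.100163.
u_3 = 0.100163 × 0.692 + 0.023 = 0.092313.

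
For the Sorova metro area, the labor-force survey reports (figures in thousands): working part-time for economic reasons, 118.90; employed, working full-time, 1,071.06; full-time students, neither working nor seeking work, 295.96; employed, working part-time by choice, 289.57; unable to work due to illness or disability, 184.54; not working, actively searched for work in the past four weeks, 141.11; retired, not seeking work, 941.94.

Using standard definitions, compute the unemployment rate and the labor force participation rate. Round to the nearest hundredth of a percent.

Employed = 118.90 + 1,071.06 + 289.57 = 1,479.53 thousand (anyone who worked, including part-time for economic reasons, counts as employed).
Unemployed = 141.11 thousand.
Labor force = 1,479.53 + 141.11 = 1,620.64 thousand.
Not in labor force = 295.96 + 184.54 + 941.94 = 1,422.44 thousand (those not working and not actively searching are outside the labor force).
Civilian working-age population = 1,620.64 + 1,422.44 = 3,043.08 thousand.
Unemployment rate = 141.11 / 1,620.64 = 8.71%.
Labor force participation rate = 1,620.64 / 3,043.08 = 53.26%.

Unemployment rate ≈ 8.71%; labor force participation rate ≈ 53.26%.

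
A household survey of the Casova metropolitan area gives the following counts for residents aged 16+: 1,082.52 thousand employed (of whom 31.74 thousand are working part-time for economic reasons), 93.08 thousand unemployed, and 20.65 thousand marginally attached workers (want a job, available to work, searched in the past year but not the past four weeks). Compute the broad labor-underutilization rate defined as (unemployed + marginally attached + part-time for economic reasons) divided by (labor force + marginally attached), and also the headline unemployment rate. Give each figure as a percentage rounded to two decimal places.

Broad underutilization rate ≈ 12.16%; headline unemployment rate ≈ 7.92%.

Labor force = 1,082.52 + 93.08 = 1,175.60 thousand.
Numerator = 93.08 + 20.65 + 31.74 = 145.47 thousand.
Denominator = 1,175.60 + 20.65 = 1,196.25 thousand.
Broad rate = 145.47 / 1,196.25 = 12.16%.
Headline unemployment rate = 93.08 / 1,175.60 = 7.92%.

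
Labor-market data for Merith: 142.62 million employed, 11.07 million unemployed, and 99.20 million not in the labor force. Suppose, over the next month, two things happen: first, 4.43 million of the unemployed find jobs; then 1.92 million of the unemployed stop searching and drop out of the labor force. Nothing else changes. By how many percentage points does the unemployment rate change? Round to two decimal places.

Initially, labor force = 142.62 + 11.07 = 153.69 million, so u = 11.07/153.69 = 7.20%.
After the first change, unemployed falls and employed rises by 4.43; labor force unchanged → E = 147.05, U = 6.64, labor force = 153.69 million.
After the second change, unemployed and labor force both fall by 1.92 → E = 147.05, U = 4.72, labor force = 151.77 million.
New unemployment rate = 4.72 / 151.77 = 3.11%.
Change = 3.11% − 7.20% = −4.09 percentage points.

The unemployment rate changes by −4.09 percentage points.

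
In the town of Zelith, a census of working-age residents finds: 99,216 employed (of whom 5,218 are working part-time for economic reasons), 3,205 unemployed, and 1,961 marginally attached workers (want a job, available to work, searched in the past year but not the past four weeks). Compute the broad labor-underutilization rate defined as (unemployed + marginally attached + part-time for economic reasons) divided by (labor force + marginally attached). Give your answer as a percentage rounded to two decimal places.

Broad underutilization rate ≈ 9.95%.

Labor force = 99,216 + 3,205 = 102,421.
Numerator = 3,205 + 1,961 + 5,218 = 10,384.
Denominator = 102,421 + 1,961 = 104,382.
Broad rate = 10,384 / 104,382 = 9.95%.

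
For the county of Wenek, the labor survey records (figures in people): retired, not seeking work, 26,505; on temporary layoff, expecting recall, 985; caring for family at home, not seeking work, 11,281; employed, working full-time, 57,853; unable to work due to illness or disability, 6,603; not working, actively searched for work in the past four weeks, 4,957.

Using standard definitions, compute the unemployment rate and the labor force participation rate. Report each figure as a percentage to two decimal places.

Unemployment rate ≈ 9.31%; labor force participation rate ≈ 58.97%.

Employed = 57,853.
Unemployed = 985 + 4,957 = 5,942 (jobless and actively searching, or on temporary layoff).
Labor force = 57,853 + 5,942 = 63,795.
Not in labor force = 26,505 + 11,281 + 6,603 = 44,389 (those not working and not actively searching are outside the labor force).
Civilian working-age population = 63,795 + 44,389 = 108,184.
Unemployment rate = 5,942 / 63,795 = 9.31%.
Labor force participation rate = 63,795 / 108,184 = 58.97%.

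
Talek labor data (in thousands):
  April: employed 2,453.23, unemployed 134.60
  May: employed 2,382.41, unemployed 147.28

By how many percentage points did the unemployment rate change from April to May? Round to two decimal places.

The unemployment rate changed by +0.62 percentage points.

April: labor force = 2,453.23 + 134.60 = 2,587.83; u = 134.60/2,587.83 = 5.20%.
May: labor force = 2,382.41 + 147.28 = 2,529.69; u = 147.28/2,529.69 = 5.82%.
Change = 5.82% − 5.20% = +0.62 pp.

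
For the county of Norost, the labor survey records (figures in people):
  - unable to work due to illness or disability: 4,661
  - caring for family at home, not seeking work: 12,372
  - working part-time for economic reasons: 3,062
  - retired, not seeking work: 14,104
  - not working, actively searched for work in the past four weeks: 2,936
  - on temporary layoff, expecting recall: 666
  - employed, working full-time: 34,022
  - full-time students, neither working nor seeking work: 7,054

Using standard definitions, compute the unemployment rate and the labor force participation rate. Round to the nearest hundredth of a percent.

Unemployment rate ≈ 8.85%; labor force participation rate ≈ 51.58%.

Employed = 3,062 + 34,022 = 37,084 (anyone who worked, including part-time for economic reasons, counts as employed).
Unemployed = 2,936 + 666 = 3,602 (jobless and actively searching, or on temporary layoff).
Labor force = 37,084 + 3,602 = 40,686.
Not in labor force = 4,661 + 12,372 + 14,104 + 7,054 = 38,191 (those not working and not actively searching are outside the labor force).
Civilian working-age population = 40,686 + 38,191 = 78,877.
Unemployment rate = 3,602 / 40,686 = 8.85%.
Labor force participation rate = 40,686 / 78,877 = 51.58%.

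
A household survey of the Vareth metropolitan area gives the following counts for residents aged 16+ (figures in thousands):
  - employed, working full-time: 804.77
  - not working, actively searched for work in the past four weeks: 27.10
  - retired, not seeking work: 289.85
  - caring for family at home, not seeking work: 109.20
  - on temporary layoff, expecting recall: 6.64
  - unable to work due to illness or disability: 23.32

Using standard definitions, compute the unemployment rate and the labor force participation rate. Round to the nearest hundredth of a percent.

Employed = 804.77 thousand.
Unemployed = 27.10 + 6.64 = 33.74 thousand (jobless and actively searching, or on temporary layoff).
Labor force = 804.77 + 33.74 = 838.51 thousand.
Not in labor force = 289.85 + 109.20 + 23.32 = 422.37 thousand (those not working and not actively searching are outside the labor force).
Civilian working-age population = 838.51 + 422.37 = 1,260.88 thousand.
Unemployment rate = 33.74 / 838.51 = 4.02%.
Labor force participation rate = 838.51 / 1,260.88 = 66.50%.

Unemployment rate ≈ 4.02%; labor force participation rate ≈ 66.50%.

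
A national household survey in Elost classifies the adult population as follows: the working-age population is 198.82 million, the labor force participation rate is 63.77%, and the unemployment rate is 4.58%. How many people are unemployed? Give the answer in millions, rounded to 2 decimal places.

Labor force = 0.6377 × 198.82 = 126.79 million.
Unemployed = 0.0458 × 126.79 ≈ 5.81 million.

About 5.81 million are unemployed.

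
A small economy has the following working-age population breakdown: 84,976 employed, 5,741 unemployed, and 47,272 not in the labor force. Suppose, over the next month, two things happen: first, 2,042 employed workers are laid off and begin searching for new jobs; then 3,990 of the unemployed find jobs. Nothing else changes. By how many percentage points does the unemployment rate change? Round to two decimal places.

Initially, labor force = 84,976 + 5,741 = 90,717, so u = 5,741/90,717 = 6.33%.
After the first change, employed falls and unemployed rises by 2,042; labor force unchanged → E = 82,934, U = 7,783, labor force = 90,717.
After the second change, unemployed falls and employed rises by 3,990; labor force unchanged → E = 86,924, U = 3,793, labor force = 90,717.
New unemployment rate = 3,793 / 90,717 = 4.18%.
Change = 4.18% − 6.33% = −2.15 percentage points.

The unemployment rate changes by −2.15 percentage points.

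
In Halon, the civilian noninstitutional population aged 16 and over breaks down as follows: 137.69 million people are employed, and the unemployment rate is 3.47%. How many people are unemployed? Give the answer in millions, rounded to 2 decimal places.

About 4.95 million are unemployed.

Let U be the number unemployed. The labor force is E + U, and U/(E+U) = 0.0347.
So U = 0.0347 × 137.69 / (1 − 0.0347) = 4.7778 / 0.9653 ≈ 4.95 million.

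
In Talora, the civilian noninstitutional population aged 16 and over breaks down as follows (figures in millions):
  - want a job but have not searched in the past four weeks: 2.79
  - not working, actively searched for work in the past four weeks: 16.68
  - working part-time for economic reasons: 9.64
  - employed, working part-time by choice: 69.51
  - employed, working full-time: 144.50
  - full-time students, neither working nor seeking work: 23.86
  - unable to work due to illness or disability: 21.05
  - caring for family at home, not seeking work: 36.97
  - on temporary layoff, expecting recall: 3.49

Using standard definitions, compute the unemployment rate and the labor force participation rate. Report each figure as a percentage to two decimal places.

Unemployment rate ≈ 8.27%; labor force participation rate ≈ 74.22%.

Employed = 9.64 + 69.51 + 144.50 = 223.65 million (anyone who worked, including part-time for economic reasons, counts as employed).
Unemployed = 16.68 + 3.49 = 20.17 million (jobless and actively searching, or on temporary layoff).
Labor force = 223.65 + 20.17 = 243.82 million.
Not in labor force = 2.79 + 23.86 + 21.05 + 36.97 = 84.67 million (those not working and not actively searching are outside the labor force — including those who want a job but have given up searching).
Civilian working-age population = 243.82 + 84.67 = 328.49 million.
Unemployment rate = 20.17 / 243.82 = 8.27%.
Labor force participation rate = 243.82 / 328.49 = 74.22%.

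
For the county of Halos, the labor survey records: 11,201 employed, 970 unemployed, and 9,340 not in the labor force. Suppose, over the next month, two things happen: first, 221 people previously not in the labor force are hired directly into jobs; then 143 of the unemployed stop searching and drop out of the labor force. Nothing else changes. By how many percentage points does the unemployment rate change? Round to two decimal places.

The unemployment rate changes by −1.22 percentage points.

Initially, labor force = 11,201 + 970 = 12,171, so u = 970/12,171 = 7.97%.
After the first change, employed and labor force both rise by 221; unemployed unchanged → E = 11,422, U = 970, labor force = 12,392.
After the second change, unemployed and labor force both fall by 143 → E = 11,422, U = 827, labor force = 12,249.
New unemployment rate = 827 / 12,249 = 6.75%.
Change = 6.75% − 7.97% = −1.22 percentage points.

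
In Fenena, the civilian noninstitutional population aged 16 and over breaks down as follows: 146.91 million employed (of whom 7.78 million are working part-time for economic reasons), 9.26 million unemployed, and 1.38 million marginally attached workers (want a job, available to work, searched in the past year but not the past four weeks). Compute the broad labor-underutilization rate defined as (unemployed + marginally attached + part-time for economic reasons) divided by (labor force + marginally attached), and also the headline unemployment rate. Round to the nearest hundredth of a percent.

Broad underutilization rate ≈ 11.69%; headline unemployment rate ≈ 5.93%.

Labor force = 146.91 + 9.26 = 156.17 million.
Numerator = 9.26 + 1.38 + 7.78 = 18.42 million.
Denominator = 156.17 + 1.38 = 157.55 million.
Broad rate = 18.42 / 157.55 = 11.69%.
Headline unemployment rate = 9.26 / 156.17 = 5.93%.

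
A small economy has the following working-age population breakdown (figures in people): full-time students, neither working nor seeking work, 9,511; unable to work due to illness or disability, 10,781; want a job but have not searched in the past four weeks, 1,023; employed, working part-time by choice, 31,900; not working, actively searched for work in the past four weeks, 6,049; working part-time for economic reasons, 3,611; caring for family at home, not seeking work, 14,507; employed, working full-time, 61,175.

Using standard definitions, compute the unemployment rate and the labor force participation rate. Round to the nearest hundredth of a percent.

Employed = 31,900 + 3,611 + 61,175 = 96,686 (anyone who worked, including part-time for economic reasons, counts as employed).
Unemployed = 6,049.
Labor force = 96,686 + 6,049 = 102,735.
Not in labor force = 9,511 + 10,781 + 1,023 + 14,507 = 35,822 (those not working and not actively searching are outside the labor force — including those who want a job but have given up searching).
Civilian working-age population = 102,735 + 35,822 = 138,557.
Unemployment rate = 6,049 / 102,735 = 5.89%.
Labor force participation rate = 102,735 / 138,557 = 74.15%.

Unemployment rate ≈ 5.89%; labor force participation rate ≈ 74.15%.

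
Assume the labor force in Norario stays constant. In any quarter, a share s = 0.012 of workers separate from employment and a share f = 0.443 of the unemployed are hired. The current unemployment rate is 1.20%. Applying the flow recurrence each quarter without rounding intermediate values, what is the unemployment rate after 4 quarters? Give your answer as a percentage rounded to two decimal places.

Unemployment rate after four quarters ≈ 2.51%.

With a fixed labor force, u_{t+1} = u_t + s·(1−u_t) − f·u_t = u_t·(1−s−f) + s.
Here 1−s−f = 0.545 and s = 0.012.
u_1 = 0.012000 × 0.545 + 0.012 = 0.018540.
u_2 = 0.018540 × 0.545 + 0.012 = 0.022104.
u_3 = 0.022104 × 0.545 + 0.012 = 0.024047.
u_4 = 0.024047 × 0.545 + 0.012 = 0.025106.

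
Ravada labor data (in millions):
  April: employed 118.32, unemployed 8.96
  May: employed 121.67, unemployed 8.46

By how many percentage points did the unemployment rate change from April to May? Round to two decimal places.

The unemployment rate changed by −0.54 percentage points.

April: labor force = 118.32 + 8.96 = 127.28; u = 8.96/127.28 = 7.04%.
May: labor force = 121.67 + 8.46 = 130.13; u = 8.46/130.13 = 6.50%.
Change = 6.50% − 7.04% = −0.54 pp.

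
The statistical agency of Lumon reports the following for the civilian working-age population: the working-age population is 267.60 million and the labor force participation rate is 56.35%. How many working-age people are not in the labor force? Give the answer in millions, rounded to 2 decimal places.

Share not in the labor force = 1 − 0.5635 = 0.4365.
Not in labor force = 0.4365 × 267.60 ≈ 116.81 million.

About 116.81 million are not in the labor force.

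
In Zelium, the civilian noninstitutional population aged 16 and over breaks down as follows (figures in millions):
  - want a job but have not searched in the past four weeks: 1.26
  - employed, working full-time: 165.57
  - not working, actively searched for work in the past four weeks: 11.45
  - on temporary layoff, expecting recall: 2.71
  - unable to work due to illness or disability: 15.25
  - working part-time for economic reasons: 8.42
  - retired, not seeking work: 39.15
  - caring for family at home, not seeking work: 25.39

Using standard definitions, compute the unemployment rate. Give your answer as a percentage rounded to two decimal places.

Employed = 165.57 + 8.42 = 173.99 million (anyone who worked, including part-time for economic reasons, counts as employed).
Unemployed = 11.45 + 2.71 = 14.16 million (jobless and actively searching, or on temporary layoff).
Labor force = 173.99 + 14.16 = 188.15 million.
Unemployment rate = 14.16 / 188.15 = 7.53%.

Unemployment rate ≈ 7.53%.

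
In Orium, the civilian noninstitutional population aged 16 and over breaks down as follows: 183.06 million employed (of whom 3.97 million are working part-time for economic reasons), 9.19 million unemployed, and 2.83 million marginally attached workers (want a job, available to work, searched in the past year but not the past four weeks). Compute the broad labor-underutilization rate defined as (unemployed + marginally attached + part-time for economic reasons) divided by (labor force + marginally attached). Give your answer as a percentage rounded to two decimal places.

Labor force = 183.06 + 9.19 = 192.25 million.
Numerator = 9.19 + 2.83 + 3.97 = 15.99 million.
Denominator = 192.25 + 2.83 = 195.08 million.
Broad rate = 15.99 / 195.08 = 8.20%.

Broad underutilization rate ≈ 8.20%.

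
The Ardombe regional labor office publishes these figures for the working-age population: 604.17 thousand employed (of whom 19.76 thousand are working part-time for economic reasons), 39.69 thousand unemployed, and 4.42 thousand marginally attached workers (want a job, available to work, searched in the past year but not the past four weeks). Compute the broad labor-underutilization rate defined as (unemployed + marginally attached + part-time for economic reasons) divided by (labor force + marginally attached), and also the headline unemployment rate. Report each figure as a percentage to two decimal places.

Labor force = 604.17 + 39.69 = 643.86 thousand.
Numerator = 39.69 + 4.42 + 19.76 = 63.87 thousand.
Denominator = 643.86 + 4.42 = 648.28 thousand.
Broad rate = 63.87 / 648.28 = 9.85%.
Headline unemployment rate = 39.69 / 643.86 = 6.16%.

Broad underutilization rate ≈ 9.85%; headline unemployment rate ≈ 6.16%.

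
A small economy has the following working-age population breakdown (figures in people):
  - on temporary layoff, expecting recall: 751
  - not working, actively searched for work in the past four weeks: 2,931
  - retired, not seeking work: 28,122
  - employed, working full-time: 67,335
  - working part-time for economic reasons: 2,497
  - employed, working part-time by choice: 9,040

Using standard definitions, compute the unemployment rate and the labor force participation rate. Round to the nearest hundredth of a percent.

Employed = 67,335 + 2,497 + 9,040 = 78,872 (anyone who worked, including part-time for economic reasons, counts as employed).
Unemployed = 751 + 2,931 = 3,682 (jobless and actively searching, or on temporary layoff).
Labor force = 78,872 + 3,682 = 82,554.
Not in labor force = 28,122 (those not working and not actively searching are outside the labor force).
Civilian working-age population = 82,554 + 28,122 = 110,676.
Unemployment rate = 3,682 / 82,554 = 4.46%.
Labor force participation rate = 82,554 / 110,676 = 74.59%.

Unemployment rate ≈ 4.46%; labor force participation rate ≈ 74.59%.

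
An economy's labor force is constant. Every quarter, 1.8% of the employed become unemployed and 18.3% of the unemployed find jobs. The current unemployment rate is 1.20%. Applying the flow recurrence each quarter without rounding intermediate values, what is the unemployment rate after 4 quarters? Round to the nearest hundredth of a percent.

With a fixed labor force, u_{t+1} = u_t + s·(1−u_t) − f·u_t = u_t·(1−s−f) + s.
Here 1−s−f = 0.799 and s = 0.018.
u_1 = 0.012000 × 0.799 + 0.018 = 0.027588.
u_2 = 0.027588 × 0.799 + 0.018 = 0.040043.
u_3 = 0.040043 × 0.799 + 0.018 = 0.049994.
u_4 = 0.049994 × 0.799 + 0.018 = 0.057945.

Unemployment rate after four quarters ≈ 5.79%.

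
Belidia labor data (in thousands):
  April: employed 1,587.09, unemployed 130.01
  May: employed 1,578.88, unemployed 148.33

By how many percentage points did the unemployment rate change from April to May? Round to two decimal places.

April: labor force = 1,587.09 + 130.01 = 1,717.10; u = 130.01/1,717.10 = 7.57%.
May: labor force = 1,578.88 + 148.33 = 1,727.21; u = 148.33/1,727.21 = 8.59%.
Change = 8.59% − 7.57% = +1.02 pp.

The unemployment rate changed by +1.02 percentage points.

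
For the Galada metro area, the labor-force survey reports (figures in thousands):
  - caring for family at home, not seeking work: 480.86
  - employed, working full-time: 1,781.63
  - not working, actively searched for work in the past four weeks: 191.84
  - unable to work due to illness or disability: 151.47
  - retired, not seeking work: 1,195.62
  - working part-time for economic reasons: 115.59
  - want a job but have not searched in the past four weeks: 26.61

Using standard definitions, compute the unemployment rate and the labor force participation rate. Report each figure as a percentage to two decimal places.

Unemployment rate ≈ 9.18%; labor force participation rate ≈ 52.97%.

Employed = 1,781.63 + 115.59 = 1,897.22 thousand (anyone who worked, including part-time for economic reasons, counts as employed).
Unemployed = 191.84 thousand.
Labor force = 1,897.22 + 191.84 = 2,089.06 thousand.
Not in labor force = 480.86 + 151.47 + 1,195.62 + 26.61 = 1,854.56 thousand (those not working and not actively searching are outside the labor force — including those who want a job but have given up searching).
Civilian working-age population = 2,089.06 + 1,854.56 = 3,943.62 thousand.
Unemployment rate = 191.84 / 2,089.06 = 9.18%.
Labor force participation rate = 2,089.06 / 3,943.62 = 52.97%.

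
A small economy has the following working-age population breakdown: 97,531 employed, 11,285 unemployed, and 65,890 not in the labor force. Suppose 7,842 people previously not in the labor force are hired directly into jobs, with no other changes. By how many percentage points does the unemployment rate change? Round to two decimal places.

The unemployment rate changes by −0.70 percentage points.

Initially, labor force = 97,531 + 11,285 = 108,816, so u = 11,285/108,816 = 10.37%.
After the change, employed and labor force both rise by 7,842; unemployed unchanged → E = 105,373, U = 11,285, labor force = 116,658.
New unemployment rate = 11,285 / 116,658 = 9.67%.
Change = 9.67% − 10.37% = −0.70 percentage points.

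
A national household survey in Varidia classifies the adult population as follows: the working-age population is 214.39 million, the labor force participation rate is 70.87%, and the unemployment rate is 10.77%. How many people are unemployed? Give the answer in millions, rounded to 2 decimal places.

About 16.36 million are unemployed.

Labor force = 0.7087 × 214.39 = 151.94 million.
Unemployed = 0.1077 × 151.94 ≈ 16.36 million.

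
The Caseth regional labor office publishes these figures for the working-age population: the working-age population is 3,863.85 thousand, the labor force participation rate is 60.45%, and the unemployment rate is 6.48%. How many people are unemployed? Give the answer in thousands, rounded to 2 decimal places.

Labor force = 0.6045 × 3,863.85 = 2,335.70 thousand.
Unemployed = 0.0648 × 2,335.70 ≈ 151.35 thousand.

About 151.35 thousand are unemployed.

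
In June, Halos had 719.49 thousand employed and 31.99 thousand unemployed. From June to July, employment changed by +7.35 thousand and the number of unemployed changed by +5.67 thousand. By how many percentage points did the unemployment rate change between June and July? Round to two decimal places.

June: labor force = 719.49 + 31.99 = 751.48; u = 31.99/751.48 = 4.26%.
July: labor force = 726.84 + 37.66 = 764.50; u = 37.66/764.50 = 4.93%.
Change = 4.93% − 4.26% = +0.67 pp.

The unemployment rate changed by +0.67 percentage points.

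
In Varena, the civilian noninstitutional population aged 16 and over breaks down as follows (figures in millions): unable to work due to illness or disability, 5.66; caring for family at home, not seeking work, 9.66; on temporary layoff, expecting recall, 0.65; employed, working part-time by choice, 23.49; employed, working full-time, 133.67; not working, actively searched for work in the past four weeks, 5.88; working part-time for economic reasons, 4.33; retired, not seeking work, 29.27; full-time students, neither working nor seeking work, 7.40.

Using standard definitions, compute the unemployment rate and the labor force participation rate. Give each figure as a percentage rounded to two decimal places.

Employed = 23.49 + 133.67 + 4.33 = 161.49 million (anyone who worked, including part-time for economic reasons, counts as employed).
Unemployed = 0.65 + 5.88 = 6.53 million (jobless and actively searching, or on temporary layoff).
Labor force = 161.49 + 6.53 = 168.02 million.
Not in labor force = 5.66 + 9.66 + 29.27 + 7.40 = 51.99 million (those not working and not actively searching are outside the labor force).
Civilian working-age population = 168.02 + 51.99 = 220.01 million.
Unemployment rate = 6.53 / 168.02 = 3.89%.
Labor force participation rate = 168.02 / 220.01 = 76.37%.

Unemployment rate ≈ 3.89%; labor force participation rate ≈ 76.37%.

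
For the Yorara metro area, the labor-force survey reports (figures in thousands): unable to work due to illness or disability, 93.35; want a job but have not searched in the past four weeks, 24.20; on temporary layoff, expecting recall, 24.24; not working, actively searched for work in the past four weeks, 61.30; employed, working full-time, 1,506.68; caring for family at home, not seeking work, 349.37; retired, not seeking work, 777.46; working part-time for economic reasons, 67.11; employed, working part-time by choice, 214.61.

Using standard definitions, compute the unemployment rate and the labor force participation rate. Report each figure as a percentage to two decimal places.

Unemployment rate ≈ 4.56%; labor force participation rate ≈ 60.09%.

Employed = 1,506.68 + 67.11 + 214.61 = 1,788.40 thousand (anyone who worked, including part-time for economic reasons, counts as employed).
Unemployed = 24.24 + 61.30 = 85.54 thousand (jobless and actively searching, or on temporary layoff).
Labor force = 1,788.40 + 85.54 = 1,873.94 thousand.
Not in labor force = 93.35 + 24.20 + 349.37 + 777.46 = 1,244.38 thousand (those not working and not actively searching are outside the labor force — including those who want a job but have given up searching).
Civilian working-age population = 1,873.94 + 1,244.38 = 3,118.32 thousand.
Unemployment rate = 85.54 / 1,873.94 = 4.56%.
Labor force participation rate = 1,873.94 / 3,118.32 = 60.09%.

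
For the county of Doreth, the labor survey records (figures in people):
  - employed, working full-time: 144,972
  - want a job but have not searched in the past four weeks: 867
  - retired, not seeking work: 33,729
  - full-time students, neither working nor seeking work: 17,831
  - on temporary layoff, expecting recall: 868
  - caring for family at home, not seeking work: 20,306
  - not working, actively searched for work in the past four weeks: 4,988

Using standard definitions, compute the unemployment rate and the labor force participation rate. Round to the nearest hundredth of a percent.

Unemployment rate ≈ 3.88%; labor force participation rate ≈ 67.47%.

Employed = 144,972.
Unemployed = 868 + 4,988 = 5,856 (jobless and actively searching, or on temporary layoff).
Labor force = 144,972 + 5,856 = 150,828.
Not in labor force = 867 + 33,729 + 17,831 + 20,306 = 72,733 (those not working and not actively searching are outside the labor force — including those who want a job but have given up searching).
Civilian working-age population = 150,828 + 72,733 = 223,561.
Unemployment rate = 5,856 / 150,828 = 3.88%.
Labor force participation rate = 150,828 / 223,561 = 67.47%.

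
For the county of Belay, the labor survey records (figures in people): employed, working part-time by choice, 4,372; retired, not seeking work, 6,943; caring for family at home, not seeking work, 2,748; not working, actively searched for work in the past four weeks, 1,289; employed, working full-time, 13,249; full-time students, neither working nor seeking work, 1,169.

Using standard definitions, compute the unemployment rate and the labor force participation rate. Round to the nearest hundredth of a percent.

Employed = 4,372 + 13,249 = 17,621.
Unemployed = 1,289.
Labor force = 17,621 + 1,289 = 18,910.
Not in labor force = 6,943 + 2,748 + 1,169 = 10,860 (those not working and not actively searching are outside the labor force).
Civilian working-age population = 18,910 + 10,860 = 29,770.
Unemployment rate = 1,289 / 18,910 = 6.82%.
Labor force participation rate = 18,910 / 29,770 = 63.52%.

Unemployment rate ≈ 6.82%; labor force participation rate ≈ 63.52%.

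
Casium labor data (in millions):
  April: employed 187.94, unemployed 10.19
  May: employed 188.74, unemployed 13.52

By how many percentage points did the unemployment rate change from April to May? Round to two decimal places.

The unemployment rate changed by +1.54 percentage points.

April: labor force = 187.94 + 10.19 = 198.13; u = 10.19/198.13 = 5.14%.
May: labor force = 188.74 + 13.52 = 202.26; u = 13.52/202.26 = 6.68%.
Change = 6.68% − 5.14% = +1.54 pp.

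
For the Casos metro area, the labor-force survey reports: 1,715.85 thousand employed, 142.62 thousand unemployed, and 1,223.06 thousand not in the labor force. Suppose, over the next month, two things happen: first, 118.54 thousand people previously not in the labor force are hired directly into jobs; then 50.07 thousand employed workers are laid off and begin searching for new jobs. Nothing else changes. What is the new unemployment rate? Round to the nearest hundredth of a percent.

Initially, labor force = 1,715.85 + 142.62 = 1,858.47 thousand, so u = 142.62/1,858.47 = 7.67%.
After the first change, employed and labor force both rise by 118.54; unemployed unchanged → E = 1,834.39, U = 142.62, labor force = 1,977.01 thousand.
After the second change, employed falls and unemployed rises by 50.07; labor force unchanged → E = 1,784.32, U = 192.69, labor force = 1,977.01 thousand.
New unemployment rate = 192.69 / 1,977.01 = 9.75%.

New unemployment rate ≈ 9.75%.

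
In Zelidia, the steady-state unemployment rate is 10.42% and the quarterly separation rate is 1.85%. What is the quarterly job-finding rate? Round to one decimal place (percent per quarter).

From u* = s/(s+f): f = s·(1−u)/u.
f = 1.85 × (1 − 0.1042) / 0.1042 = 1.6572 / 0.1042 ≈ 15.9% per quarter.

Job-finding rate ≈ 15.9% per quarter.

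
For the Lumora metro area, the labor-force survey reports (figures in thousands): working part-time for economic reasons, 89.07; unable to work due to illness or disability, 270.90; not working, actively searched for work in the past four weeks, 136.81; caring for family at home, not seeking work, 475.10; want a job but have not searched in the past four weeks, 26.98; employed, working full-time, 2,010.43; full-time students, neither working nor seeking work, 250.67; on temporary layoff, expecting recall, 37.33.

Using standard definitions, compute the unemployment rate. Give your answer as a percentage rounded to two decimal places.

Unemployment rate ≈ 7.66%.

Employed = 89.07 + 2,010.43 = 2,099.50 thousand (anyone who worked, including part-time for economic reasons, counts as employed).
Unemployed = 136.81 + 37.33 = 174.14 thousand (jobless and actively searching, or on temporary layoff).
Labor force = 2,099.50 + 174.14 = 2,273.64 thousand.
Unemployment rate = 174.14 / 2,273.64 = 7.66%.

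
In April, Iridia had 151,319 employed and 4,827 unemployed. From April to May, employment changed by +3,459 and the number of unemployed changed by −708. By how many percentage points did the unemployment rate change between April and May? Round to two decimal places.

April: labor force = 151,319 + 4,827 = 156,146; u = 4,827/156,146 = 3.09%.
May: labor force = 154,778 + 4,119 = 158,897; u = 4,119/158,897 = 2.59%.
Change = 2.59% − 3.09% = −0.50 pp.

The unemployment rate changed by −0.50 percentage points.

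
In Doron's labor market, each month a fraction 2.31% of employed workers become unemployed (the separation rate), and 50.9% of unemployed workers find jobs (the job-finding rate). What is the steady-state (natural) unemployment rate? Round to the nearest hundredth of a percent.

Steady-state unemployment rate ≈ 4.34%.

At steady state the flows balance: s·E = f·U, so U/(E+U) = s/(s+f).
u* = 2.31 / (2.31 + 50.9) = 2.31 / 53.21 = 4.34%.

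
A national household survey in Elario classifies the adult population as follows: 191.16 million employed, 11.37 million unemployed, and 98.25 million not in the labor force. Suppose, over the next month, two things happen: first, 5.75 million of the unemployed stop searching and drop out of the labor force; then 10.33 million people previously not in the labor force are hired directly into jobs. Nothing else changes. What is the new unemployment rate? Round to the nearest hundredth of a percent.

New unemployment rate ≈ 2.71%.

Initially, labor force = 191.16 + 11.37 = 202.53 million, so u = 11.37/202.53 = 5.61%.
After the first change, unemployed and labor force both fall by 5.75 → E = 191.16, U = 5.62, labor force = 196.78 million.
After the second change, employed and labor force both rise by 10.33; unemployed unchanged → E = 201.49, U = 5.62, labor force = 207.11 million.
New unemployment rate = 5.62 / 207.11 = 2.71%.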